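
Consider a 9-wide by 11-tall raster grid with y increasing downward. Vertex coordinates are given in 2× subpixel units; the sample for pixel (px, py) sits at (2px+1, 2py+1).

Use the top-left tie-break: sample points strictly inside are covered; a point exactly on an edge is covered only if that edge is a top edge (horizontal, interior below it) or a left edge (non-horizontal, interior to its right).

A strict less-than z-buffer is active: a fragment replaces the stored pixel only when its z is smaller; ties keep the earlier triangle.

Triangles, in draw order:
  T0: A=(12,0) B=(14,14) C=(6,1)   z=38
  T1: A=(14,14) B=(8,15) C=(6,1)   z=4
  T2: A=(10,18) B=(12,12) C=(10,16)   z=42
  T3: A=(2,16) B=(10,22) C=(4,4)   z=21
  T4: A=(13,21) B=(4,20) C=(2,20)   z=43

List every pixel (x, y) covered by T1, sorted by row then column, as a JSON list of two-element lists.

T0:
  2·area = 86
  edge (12, 0)→(14, 14): d=(2,14) right/bottom  bias=-1
  edge (14, 14)→(6, 1): d=(-8,-13) top-left  bias=+0
  edge (6, 1)→(12, 0): d=(6,-1) top-left  bias=+0
    (3,0)@(7, 1): e=[72,13,1] → █
    (4,0)@(9, 1): e=[44,39,3] → █
    (5,0)@(11, 1): e=[16,65,5] → █
    (6,0)@(13, 1): e=[-12,91,7] → ·
    (3,1)@(7, 3): e=[76,-3,13] → ·
    (4,1)@(9, 3): e=[48,23,15] → █
    (6,1)@(13, 3): e=[-8,75,19] → ·
    (4,2)@(9, 5): e=[52,7,27] → █
    (6,2)@(13, 5): e=[-4,59,31] → ·
    (4,3)@(9, 7): e=[56,-9,39] → ·
    (5,3)@(11, 7): e=[28,17,41] → █
    (6,3)@(13, 7): e=[0,43,43] → ·  [on edge]
    (7,10)@(15, 21): e=[0,-43,129] → ·  [on edge]
  covered (11 px):
    · · · █ █ █ · · ·
    · · · · █ █ · · ·
    · · · · █ █ · · ·
    · · · · · █ · · ·
    · · · · · █ █ · ·
    · · · · · · █ · ·
    · · · · · · · · ·
    · · · · · · · · ·
    · · · · · · · · ·
    · · · · · · · · ·
    · · · · · · · · ·
T1:
  2·area = 86
  edge (14, 14)→(8, 15): d=(-6,1) right/bottom  bias=-1
  edge (8, 15)→(6, 1): d=(-2,-14) top-left  bias=+0
  edge (6, 1)→(14, 14): d=(8,13) right/bottom  bias=-1
    (3,1)@(7, 3): e=[73,10,3] → █
    (4,1)@(9, 3): e=[71,38,-23] → ·
    (3,2)@(7, 5): e=[61,6,19] → █
    (4,2)@(9, 5): e=[59,34,-7] → ·
    (3,3)@(7, 7): e=[49,2,35] → █
    (4,3)@(9, 7): e=[47,30,9] → █
    (5,3)@(11, 7): e=[45,58,-17] → ·
    (3,4)@(7, 9): e=[37,-2,51] → ·
    (4,4)@(9, 9): e=[35,26,25] → █
    (5,4)@(11, 9): e=[33,54,-1] → ·
    (4,5)@(9, 11): e=[23,22,41] → █
    (5,5)@(11, 11): e=[21,50,15] → █
  covered (10 px):
    · · · · · · · · ·
    · · · █ · · · · ·
    · · · █ · · · · ·
    · · · █ █ · · · ·
    · · · · █ · · · ·
    · · · · █ █ · · ·
    · · · · █ █ █ · ·
    · · · · · · · · ·
    · · · · · · · · ·
    · · · · · · · · ·
    · · · · · · · · ·
T2:
  2·area = 4  (B↔C swapped to make it positive)
  edge (10, 18)→(10, 16): d=(0,-2) top-left  bias=+0
  edge (10, 16)→(12, 12): d=(2,-4) top-left  bias=+0
  edge (12, 12)→(10, 18): d=(-2,6) right/bottom  bias=-1
    (7,1)@(15, 3): e=[10,-6,0] → ·  [on edge]
    (6,4)@(13, 9): e=[6,-2,0] → ·  [on edge]
    (5,7)@(11, 15): e=[2,2,0] → ·  [on edge]
    (4,10)@(9, 21): e=[-2,6,0] → ·  [on edge]
  covered (0 px):
    · · · · · · · · ·
    · · · · · · · · ·
    · · · · · · · · ·
    · · · · · · · · ·
    · · · · · · · · ·
    · · · · · · · · ·
    · · · · · · · · ·
    · · · · · · · · ·
    · · · · · · · · ·
    · · · · · · · · ·
    · · · · · · · · ·
T3:
  2·area = 108  (B↔C swapped to make it positive)
  edge (2, 16)→(4, 4): d=(2,-12) top-left  bias=+0
  edge (4, 4)→(10, 22): d=(6,18) right/bottom  bias=-1
  edge (10, 22)→(2, 16): d=(-8,-6) top-left  bias=+0
    (1,0)@(3, 1): e=[-18,0,126] → ·  [on edge]
    (2,3)@(5, 7): e=[18,0,90] → ·  [on edge]
    (2,4)@(5, 9): e=[22,12,74] → █
    (3,4)@(7, 9): e=[46,-24,86] → ·
    (1,5)@(3, 11): e=[2,60,46] → █
    (3,5)@(7, 11): e=[50,-12,70] → ·
    (1,6)@(3, 13): e=[6,72,30] → █
    (3,6)@(7, 13): e=[54,0,54] → ·  [on edge]
    (1,7)@(3, 15): e=[10,84,14] → █
    (3,7)@(7, 15): e=[58,12,38] → █
    (4,7)@(9, 15): e=[82,-24,50] → ·
    (1,8)@(3, 17): e=[14,96,-2] → ·
    (4,9)@(9, 19): e=[90,0,18] → ·  [on edge]
  covered (12 px):
    · · · · · · · · ·
    · · · · · · · · ·
    · · · · · · · · ·
    · · · · · · · · ·
    · · █ · · · · · ·
    · █ █ · · · · · ·
    · █ █ · · · · · ·
    · █ █ █ · · · · ·
    · · █ █ · · · · ·
    · · · █ · · · · ·
    · · · · █ · · · ·
T4:
  2·area = 2  (B↔C swapped to make it positive)
  edge (13, 21)→(2, 20): d=(-11,-1) top-left  bias=+0
  edge (2, 20)→(4, 20): d=(2,0) top-left  bias=+0
  edge (4, 20)→(13, 21): d=(9,1) right/bottom  bias=-1
    (6,10)@(13, 21): e=[0,2,0] → ·  [on edge]
  covered (0 px):
    · · · · · · · · ·
    · · · · · · · · ·
    · · · · · · · · ·
    · · · · · · · · ·
    · · · · · · · · ·
    · · · · · · · · ·
    · · · · · · · · ·
    · · · · · · · · ·
    · · · · · · · · ·
    · · · · · · · · ·
    · · · · · · · · ·

Result: [[3,1],[3,2],[3,3],[4,3],[4,4],[4,5],[5,5],[4,6],[5,6],[6,6]]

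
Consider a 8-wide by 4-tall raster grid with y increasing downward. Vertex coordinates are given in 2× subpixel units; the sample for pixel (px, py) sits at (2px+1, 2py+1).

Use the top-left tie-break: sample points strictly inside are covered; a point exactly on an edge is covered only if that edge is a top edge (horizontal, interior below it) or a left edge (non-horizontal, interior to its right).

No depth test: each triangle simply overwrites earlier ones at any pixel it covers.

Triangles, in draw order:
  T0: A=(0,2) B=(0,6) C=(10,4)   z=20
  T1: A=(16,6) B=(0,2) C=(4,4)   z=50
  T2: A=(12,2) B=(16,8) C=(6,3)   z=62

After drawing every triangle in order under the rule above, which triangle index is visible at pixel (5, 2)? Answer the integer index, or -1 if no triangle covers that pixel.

T0:
  2·area = 40  (B↔C swapped to make it positive)
  edge (0, 2)→(10, 4): d=(10,2) right/bottom  bias=-1
  edge (10, 4)→(0, 6): d=(-10,2) right/bottom  bias=-1
  edge (0, 6)→(0, 2): d=(0,-4) top-left  bias=+0
    (0,1)@(1, 3): e=[8,28,4] → █
    (1,1)@(3, 3): e=[4,24,12] → █
    (2,1)@(5, 3): e=[0,20,20] → ·  [on edge]
    (7,1)@(15, 3): e=[-20,0,60] → ·  [on edge]
    (0,2)@(1, 5): e=[28,8,4] → █
    (2,2)@(5, 5): e=[20,0,20] → ·  [on edge]
    (7,2)@(15, 5): e=[0,-20,60] → ·  [on edge]
    (0,3)@(1, 7): e=[48,-12,4] → ·
    (1,3)@(3, 7): e=[44,-16,12] → ·
  covered (4 px):
    · · · · · · · ·
    █ █ · · · · · ·
    █ █ · · · · · ·
    · · · · · · · ·
T1:
  2·area = 16  (B↔C swapped to make it positive)
  edge (16, 6)→(4, 4): d=(-12,-2) top-left  bias=+0
  edge (4, 4)→(0, 2): d=(-4,-2) top-left  bias=+0
  edge (0, 2)→(16, 6): d=(16,4) right/bottom  bias=-1
    (1,1)@(3, 3): e=[10,2,4] → █
    (2,1)@(5, 3): e=[14,6,-4] → ·
    (1,2)@(3, 5): e=[-14,-6,36] → ·
    (5,2)@(11, 5): e=[2,10,4] → █
    (6,2)@(13, 5): e=[6,14,-4] → ·
    (5,3)@(11, 7): e=[-22,2,36] → ·
  covered (2 px):
    · · · · · · · ·
    · █ · · · · · ·
    · · · · · █ · ·
    · · · · · · · ·
T2:
  2·area = 40
  edge (12, 2)→(16, 8): d=(4,6) right/bottom  bias=-1
  edge (16, 8)→(6, 3): d=(-10,-5) top-left  bias=+0
  edge (6, 3)→(12, 2): d=(6,-1) top-left  bias=+0
    (3,1)@(7, 3): e=[34,5,1] → █
    (4,1)@(9, 3): e=[22,15,3] → █
    (5,1)@(11, 3): e=[10,25,5] → █
    (6,1)@(13, 3): e=[-2,35,7] → ·
    (3,2)@(7, 5): e=[42,-15,13] → ·
    (4,2)@(9, 5): e=[30,-5,15] → ·
    (5,2)@(11, 5): e=[18,5,17] → █
    (6,2)@(13, 5): e=[6,15,19] → █
    (7,2)@(15, 5): e=[-6,25,21] → ·
    (5,3)@(11, 7): e=[26,-15,29] → ·
    (6,3)@(13, 7): e=[14,-5,31] → ·
    (7,3)@(15, 7): e=[2,5,33] → █
  covered (6 px):
    · · · · · · · ·
    · · · █ █ █ · ·
    · · · · · █ █ ·
    · · · · · · · █

Z-buffer (winner per pixel, '.' = empty):
  . . . . . . . .
  0 1 . 2 2 2 . .
  0 0 . . . 2 2 .
  . . . . . . . 2

Answer: 2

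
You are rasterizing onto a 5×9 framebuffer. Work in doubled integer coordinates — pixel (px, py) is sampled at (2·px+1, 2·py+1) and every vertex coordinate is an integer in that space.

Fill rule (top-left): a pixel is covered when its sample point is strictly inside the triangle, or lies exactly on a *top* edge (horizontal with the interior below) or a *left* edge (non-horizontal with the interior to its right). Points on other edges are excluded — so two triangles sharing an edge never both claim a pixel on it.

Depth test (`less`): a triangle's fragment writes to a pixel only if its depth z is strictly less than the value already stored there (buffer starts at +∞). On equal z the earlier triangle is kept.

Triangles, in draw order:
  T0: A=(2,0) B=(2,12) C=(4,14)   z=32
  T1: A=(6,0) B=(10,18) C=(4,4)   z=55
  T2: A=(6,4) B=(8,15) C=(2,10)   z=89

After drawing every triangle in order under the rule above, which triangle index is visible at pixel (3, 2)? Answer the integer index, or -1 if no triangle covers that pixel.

T0:
  2·area = 24  (B↔C swapped to make it positive)
  edge (2, 0)→(4, 14): d=(2,14) right/bottom  bias=-1
  edge (4, 14)→(2, 12): d=(-2,-2) top-left  bias=+0
  edge (2, 12)→(2, 0): d=(0,-12) top-left  bias=+0
    (1,3)@(3, 7): e=[0,12,12] → ·  [on edge]
    (1,4)@(3, 9): e=[4,8,12] → █
    (2,4)@(5, 9): e=[-24,12,36] → ·
    (0,5)@(1, 11): e=[36,0,-12] → ·  [on edge]
    (1,5)@(3, 11): e=[8,4,12] → █
    (2,5)@(5, 11): e=[-20,8,36] → ·
    (1,6)@(3, 13): e=[12,0,12] → █  [on edge]
    (2,6)@(5, 13): e=[-16,4,36] → ·
    (1,7)@(3, 15): e=[16,-4,12] → ·
    (2,7)@(5, 15): e=[-12,0,36] → ·  [on edge]
    (3,8)@(7, 17): e=[-36,0,60] → ·  [on edge]
  covered (3 px):
    · · · · ·
    · · · · ·
    · · · · ·
    · · · · ·
    · █ · · ·
    · █ · · ·
    · █ · · ·
    · · · · ·
    · · · · ·
T1:
  2·area = 52
  edge (6, 0)→(10, 18): d=(4,18) right/bottom  bias=-1
  edge (10, 18)→(4, 4): d=(-6,-14) top-left  bias=+0
  edge (4, 4)→(6, 0): d=(2,-4) top-left  bias=+0
    (2,1)@(5, 3): e=[30,20,2] → █
    (3,1)@(7, 3): e=[-6,48,10] → ·
    (2,2)@(5, 5): e=[38,8,6] → █
    (3,2)@(7, 5): e=[2,36,14] → █
    (4,2)@(9, 5): e=[-34,64,22] → ·
    (2,3)@(5, 7): e=[46,-4,10] → ·
    (3,3)@(7, 7): e=[10,24,18] → █
    (4,3)@(9, 7): e=[-26,52,26] → ·
    (3,4)@(7, 9): e=[18,12,22] → █
    (4,4)@(9, 9): e=[-18,40,30] → ·
    (3,5)@(7, 11): e=[26,0,26] → █  [on edge]
    (4,5)@(9, 11): e=[-10,28,34] → ·
  covered (7 px):
    · · · · ·
    · · █ · ·
    · · █ █ ·
    · · · █ ·
    · · · █ ·
    · · · █ ·
    · · · · ·
    · · · · █
    · · · · ·
T2:
  2·area = 56
  edge (6, 4)→(8, 15): d=(2,11) right/bottom  bias=-1
  edge (8, 15)→(2, 10): d=(-6,-5) top-left  bias=+0
  edge (2, 10)→(6, 4): d=(4,-6) top-left  bias=+0
    (2,3)@(5, 7): e=[17,33,6] → █
    (3,3)@(7, 7): e=[-5,43,18] → ·
    (1,4)@(3, 9): e=[43,11,2] → █
    (3,4)@(7, 9): e=[-1,31,26] → ·
    (1,5)@(3, 11): e=[47,-1,10] → ·
    (2,5)@(5, 11): e=[25,9,22] → █
    (3,5)@(7, 11): e=[3,19,34] → █
    (4,5)@(9, 11): e=[-19,29,46] → ·
    (2,6)@(5, 13): e=[29,-3,30] → ·
    (3,6)@(7, 13): e=[7,7,42] → █
    (4,6)@(9, 13): e=[-15,17,54] → ·
    (3,7)@(7, 15): e=[11,-5,50] → ·
  covered (6 px):
    · · · · ·
    · · · · ·
    · · · · ·
    · · █ · ·
    · █ █ · ·
    · · █ █ ·
    · · · █ ·
    · · · · ·
    · · · · ·

Z-buffer (winner per pixel, '.' = empty):
  . . . . .
  . . 1 . .
  . . 1 1 .
  . . 2 1 .
  . 0 2 1 .
  . 0 2 1 .
  . 0 . 2 .
  . . . . 1
  . . . . .

Final: 1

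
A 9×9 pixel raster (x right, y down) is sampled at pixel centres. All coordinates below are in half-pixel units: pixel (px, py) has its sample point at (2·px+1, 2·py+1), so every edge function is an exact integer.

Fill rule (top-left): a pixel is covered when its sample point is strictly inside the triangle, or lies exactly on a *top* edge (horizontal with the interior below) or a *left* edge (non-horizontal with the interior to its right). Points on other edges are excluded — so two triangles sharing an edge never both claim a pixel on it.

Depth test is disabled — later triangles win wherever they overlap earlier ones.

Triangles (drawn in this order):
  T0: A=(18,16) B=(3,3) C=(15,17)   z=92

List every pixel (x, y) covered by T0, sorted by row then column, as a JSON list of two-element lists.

T0:
  2·area = 54  (B↔C swapped to make it positive)
  edge (18, 16)→(15, 17): d=(-3,1) right/bottom  bias=-1
  edge (15, 17)→(3, 3): d=(-12,-14) top-left  bias=+0
  edge (3, 3)→(18, 16): d=(15,13) right/bottom  bias=-1
    (1,1)@(3, 3): e=[54,0,0] → .  [on edge]
    (2,2)@(5, 5): e=[46,4,4] → X
    (3,2)@(7, 5): e=[44,32,-22] → .
    (2,3)@(5, 7): e=[40,-20,34] → .
    (3,3)@(7, 7): e=[38,8,8] → X
    (4,3)@(9, 7): e=[36,36,-18] → .
    (3,4)@(7, 9): e=[32,-16,38] → .
    (4,4)@(9, 9): e=[30,12,12] → X
    (5,4)@(11, 9): e=[28,40,-14] → .
    (4,5)@(9, 11): e=[24,-12,42] → .
    (5,5)@(11, 11): e=[22,16,16] → X
    (6,5)@(13, 11): e=[20,44,-10] → .
    (7,8)@(15, 17): e=[0,0,54] → .  [on edge]
  covered (6 px):
    . . . . . . . . .
    . . . . . . . . .
    . . X . . . . . .
    . . . X . . . . .
    . . . . X . . . .
    . . . . . X . . .
    . . . . . . X . .
    . . . . . . . X .
    . . . . . . . . .

Final: [[2,2],[3,3],[4,4],[5,5],[6,6],[7,7]]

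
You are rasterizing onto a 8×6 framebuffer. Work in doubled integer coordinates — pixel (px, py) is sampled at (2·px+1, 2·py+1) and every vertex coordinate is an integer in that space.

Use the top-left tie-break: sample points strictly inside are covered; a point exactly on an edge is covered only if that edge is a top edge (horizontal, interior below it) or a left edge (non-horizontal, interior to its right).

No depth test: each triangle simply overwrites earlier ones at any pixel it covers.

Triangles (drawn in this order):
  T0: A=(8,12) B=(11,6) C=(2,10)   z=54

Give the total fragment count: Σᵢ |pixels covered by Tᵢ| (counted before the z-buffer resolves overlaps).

T0:
  2·area = 42  (B↔C swapped to make it positive)
  edge (8, 12)→(2, 10): d=(-6,-2) top-left  bias=+0
  edge (2, 10)→(11, 6): d=(9,-4) top-left  bias=+0
  edge (11, 6)→(8, 12): d=(-3,6) right/bottom  bias=-1
    (4,3)@(9, 7): e=[32,1,9] → X
    (5,3)@(11, 7): e=[36,9,-3] → .
    (2,4)@(5, 9): e=[12,3,27] → X
    (3,4)@(7, 9): e=[16,11,15] → X
    (5,4)@(11, 9): e=[24,27,-9] → .
    (2,5)@(5, 11): e=[0,21,21] → X  [on edge]
    (4,5)@(9, 11): e=[8,37,-3] → .
  covered (6 px):
    . . . . . . . .
    . . . . . . . .
    . . . . . . . .
    . . . . X . . .
    . . X X X . . .
    . . X X . . . .

Final: 6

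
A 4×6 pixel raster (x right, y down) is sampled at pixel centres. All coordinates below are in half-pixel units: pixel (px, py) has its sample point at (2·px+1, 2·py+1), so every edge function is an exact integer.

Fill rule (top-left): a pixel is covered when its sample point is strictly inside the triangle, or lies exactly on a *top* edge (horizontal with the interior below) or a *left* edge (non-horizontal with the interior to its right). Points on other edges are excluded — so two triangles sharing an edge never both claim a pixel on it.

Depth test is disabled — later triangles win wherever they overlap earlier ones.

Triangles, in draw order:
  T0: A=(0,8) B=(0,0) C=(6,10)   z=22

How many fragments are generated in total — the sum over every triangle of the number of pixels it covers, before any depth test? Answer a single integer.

T0:
  2·area = 48
  edge (0, 8)→(0, 0): d=(0,-8) top-left  bias=+0
  edge (0, 0)→(6, 10): d=(6,10) right/bottom  bias=-1
  edge (6, 10)→(0, 8): d=(-6,-2) top-left  bias=+0
    (0,1)@(1, 3): e=[8,8,32] → █
    (1,1)@(3, 3): e=[24,-12,36] → ·
    (0,2)@(1, 5): e=[8,20,20] → █
    (1,2)@(3, 5): e=[24,0,24] → ·  [on edge]
    (0,3)@(1, 7): e=[8,32,8] → █
    (1,3)@(3, 7): e=[24,12,12] → █
    (2,3)@(5, 7): e=[40,-8,16] → ·
    (0,4)@(1, 9): e=[8,44,-4] → ·
    (1,4)@(3, 9): e=[24,24,0] → █  [on edge]
    (2,4)@(5, 9): e=[40,4,4] → █
    (3,4)@(7, 9): e=[56,-16,8] → ·
    (1,5)@(3, 11): e=[24,36,-12] → ·
  covered (6 px):
    · · · ·
    █ · · ·
    █ · · ·
    █ █ · ·
    · █ █ ·
    · · · ·

Result: 6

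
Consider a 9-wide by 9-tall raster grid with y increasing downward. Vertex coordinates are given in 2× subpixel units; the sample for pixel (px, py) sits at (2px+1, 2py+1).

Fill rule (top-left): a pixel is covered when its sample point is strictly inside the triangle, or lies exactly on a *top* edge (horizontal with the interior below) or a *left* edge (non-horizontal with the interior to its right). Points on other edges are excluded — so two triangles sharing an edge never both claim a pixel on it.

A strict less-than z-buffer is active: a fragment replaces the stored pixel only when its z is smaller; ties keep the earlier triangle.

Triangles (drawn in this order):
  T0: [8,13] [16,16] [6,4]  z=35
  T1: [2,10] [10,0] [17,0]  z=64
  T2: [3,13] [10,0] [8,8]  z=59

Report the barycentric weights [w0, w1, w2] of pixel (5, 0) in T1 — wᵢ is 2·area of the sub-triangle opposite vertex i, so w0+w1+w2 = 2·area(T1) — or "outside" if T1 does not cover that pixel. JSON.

T0:
  2·area = 66  (B↔C swapped to make it positive)
  edge (8, 13)→(6, 4): d=(-2,-9) top-left  bias=+0
  edge (6, 4)→(16, 16): d=(10,12) right/bottom  bias=-1
  edge (16, 16)→(8, 13): d=(-8,-3) top-left  bias=+0
    (3,3)@(7, 7): e=[3,18,45] → █
    (4,3)@(9, 7): e=[21,-6,51] → ·
    (3,4)@(7, 9): e=[-1,38,29] → ·
    (4,4)@(9, 9): e=[17,14,35] → █
    (5,4)@(11, 9): e=[35,-10,41] → ·
    (4,5)@(9, 11): e=[13,34,19] → █
    (5,5)@(11, 11): e=[31,10,25] → █
    (6,5)@(13, 11): e=[49,-14,31] → ·
    (4,6)@(9, 13): e=[9,54,3] → █
    (6,6)@(13, 13): e=[45,6,15] → █
    (7,6)@(15, 13): e=[63,-18,21] → ·
    (4,7)@(9, 15): e=[5,74,-13] → ·
  covered (8 px):
    · · · · · · · · ·
    · · · · · · · · ·
    · · · · · · · · ·
    · · · █ · · · · ·
    · · · · █ · · · ·
    · · · · █ █ · · ·
    · · · · █ █ █ · ·
    · · · · · · · █ ·
    · · · · · · · · ·
T1:
  2·area = 70
  edge (2, 10)→(10, 0): d=(8,-10) top-left  bias=+0
  edge (10, 0)→(17, 0): d=(7,0) top-left  bias=+0
  edge (17, 0)→(2, 10): d=(-15,10) right/bottom  bias=-1
    (5,0)@(11, 1): e=[18,7,45] → █
    (6,0)@(13, 1): e=[38,7,25] → █
    (7,0)@(15, 1): e=[58,7,5] → █
    (8,0)@(17, 1): e=[78,7,-15] → ·
    (4,1)@(9, 3): e=[14,21,35] → █
    (6,1)@(13, 3): e=[54,21,-5] → ·
    (7,1)@(15, 3): e=[74,21,-25] → ·
    (3,2)@(7, 5): e=[10,35,25] → █
    (5,2)@(11, 5): e=[50,35,-15] → ·
    (2,3)@(5, 7): e=[6,49,15] → █
    (3,3)@(7, 7): e=[26,49,-5] → ·
    (4,3)@(9, 7): e=[46,49,-25] → ·
  covered (9 px):
    · · · · · █ █ █ ·
    · · · · █ █ · · ·
    · · · █ █ · · · ·
    · · █ · · · · · ·
    · █ · · · · · · ·
    · · · · · · · · ·
    · · · · · · · · ·
    · · · · · · · · ·
    · · · · · · · · ·
T2:
  2·area = 30
  edge (3, 13)→(10, 0): d=(7,-13) top-left  bias=+0
  edge (10, 0)→(8, 8): d=(-2,8) right/bottom  bias=-1
  edge (8, 8)→(3, 13): d=(-5,5) right/bottom  bias=-1
    (7,0)@(15, 1): e=[72,-42,0] → ·  [on edge]
    (4,1)@(9, 3): e=[8,2,20] → █
    (5,1)@(11, 3): e=[34,-14,10] → ·
    (6,1)@(13, 3): e=[60,-30,0] → ·  [on edge]
    (4,2)@(9, 5): e=[22,-2,10] → ·
    (5,2)@(11, 5): e=[48,-18,0] → ·  [on edge]
    (3,3)@(7, 7): e=[10,10,10] → █
    (4,3)@(9, 7): e=[36,-6,0] → ·  [on edge]
    (3,4)@(7, 9): e=[24,6,0] → ·  [on edge]
    (2,5)@(5, 11): e=[12,18,0] → ·  [on edge]
    (1,6)@(3, 13): e=[0,30,0] → ·  [on edge]
    (0,7)@(1, 15): e=[-12,42,0] → ·  [on edge]
  covered (2 px):
    · · · · · · · · ·
    · · · · █ · · · ·
    · · · · · · · · ·
    · · · █ · · · · ·
    · · · · · · · · ·
    · · · · · · · · ·
    · · · · · · · · ·
    · · · · · · · · ·
    · · · · · · · · ·

Result: [7,45,18]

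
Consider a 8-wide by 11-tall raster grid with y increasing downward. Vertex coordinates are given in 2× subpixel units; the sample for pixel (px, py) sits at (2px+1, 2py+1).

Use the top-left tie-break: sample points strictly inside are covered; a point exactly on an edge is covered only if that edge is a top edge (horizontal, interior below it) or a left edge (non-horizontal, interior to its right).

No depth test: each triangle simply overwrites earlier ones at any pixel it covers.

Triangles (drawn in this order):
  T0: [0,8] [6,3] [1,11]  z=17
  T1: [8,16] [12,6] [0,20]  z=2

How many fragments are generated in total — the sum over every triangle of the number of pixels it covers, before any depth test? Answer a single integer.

T0:
  2·area = 23
  edge (0, 8)→(6, 3): d=(6,-5) top-left  bias=+0
  edge (6, 3)→(1, 11): d=(-5,8) right/bottom  bias=-1
  edge (1, 11)→(0, 8): d=(-1,-3) top-left  bias=+0
    (1,3)@(3, 7): e=[9,4,10] → █
    (2,3)@(5, 7): e=[19,-12,16] → ·
    (0,4)@(1, 9): e=[11,10,2] → █
    (1,4)@(3, 9): e=[21,-6,8] → ·
    (0,5)@(1, 11): e=[23,0,0] → ·  [on edge]
    (1,8)@(3, 17): e=[69,-46,0] → ·  [on edge]
  covered (2 px):
    · · · · · · · ·
    · · · · · · · ·
    · · · · · · · ·
    · █ · · · · · ·
    █ · · · · · · ·
    · · · · · · · ·
    · · · · · · · ·
    · · · · · · · ·
    · · · · · · · ·
    · · · · · · · ·
    · · · · · · · ·
T1:
  2·area = 64  (B↔C swapped to make it positive)
  edge (8, 16)→(0, 20): d=(-8,4) right/bottom  bias=-1
  edge (0, 20)→(12, 6): d=(12,-14) top-left  bias=+0
  edge (12, 6)→(8, 16): d=(-4,10) right/bottom  bias=-1
    (4,5)@(9, 11): e=[36,18,10] → █
    (5,5)@(11, 11): e=[28,46,-10] → ·
    (3,6)@(7, 13): e=[28,14,22] → █
    (5,6)@(11, 13): e=[12,70,-18] → ·
    (2,7)@(5, 15): e=[20,10,34] → █
    (4,7)@(9, 15): e=[4,66,-6] → ·
    (1,8)@(3, 17): e=[12,6,46] → █
    (3,8)@(7, 17): e=[-4,62,6] → ·
    (0,9)@(1, 19): e=[4,2,58] → █
    (1,9)@(3, 19): e=[-4,30,38] → ·
    (2,9)@(5, 19): e=[-12,58,18] → ·
    (0,10)@(1, 21): e=[-12,26,50] → ·
  covered (8 px):
    · · · · · · · ·
    · · · · · · · ·
    · · · · · · · ·
    · · · · · · · ·
    · · · · · · · ·
    · · · · █ · · ·
    · · · █ █ · · ·
    · · █ █ · · · ·
    · █ █ · · · · ·
    █ · · · · · · ·
    · · · · · · · ·

Final: 10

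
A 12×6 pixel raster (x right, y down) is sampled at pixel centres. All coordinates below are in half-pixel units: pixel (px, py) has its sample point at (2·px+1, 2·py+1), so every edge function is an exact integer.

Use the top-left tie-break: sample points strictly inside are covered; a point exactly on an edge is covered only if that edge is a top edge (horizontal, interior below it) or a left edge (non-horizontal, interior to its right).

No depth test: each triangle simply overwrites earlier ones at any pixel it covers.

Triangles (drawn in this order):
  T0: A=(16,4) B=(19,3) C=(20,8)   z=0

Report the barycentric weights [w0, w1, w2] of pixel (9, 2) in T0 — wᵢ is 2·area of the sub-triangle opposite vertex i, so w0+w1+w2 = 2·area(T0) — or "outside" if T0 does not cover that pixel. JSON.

T0:
  2·area = 16
  edge (16, 4)→(19, 3): d=(3,-1) top-left  bias=+0
  edge (19, 3)→(20, 8): d=(1,5) right/bottom  bias=-1
  edge (20, 8)→(16, 4): d=(-4,-4) top-left  bias=+0
    (6,0)@(13, 1): e=[-12,28,0] → ·  [on edge]
    (7,1)@(15, 3): e=[-4,20,0] → ·  [on edge]
    (9,1)@(19, 3): e=[0,0,16] → ·  [on edge]
    (6,2)@(13, 5): e=[0,32,-16] → ·  [on edge]
    (8,2)@(17, 5): e=[4,12,0] → #  [on edge]
    (9,2)@(19, 5): e=[6,2,8] → #
    (10,2)@(21, 5): e=[8,-8,16] → ·
    (3,3)@(7, 7): e=[0,64,-48] → ·  [on edge]
    (8,3)@(17, 7): e=[10,14,-8] → ·
    (9,3)@(19, 7): e=[12,4,0] → #  [on edge]
    (10,3)@(21, 7): e=[14,-6,8] → ·
    (0,4)@(1, 9): e=[0,96,-80] → ·  [on edge]
    (10,4)@(21, 9): e=[20,-4,0] → ·  [on edge]
    (11,5)@(23, 11): e=[28,-12,0] → ·  [on edge]
  covered (3 px):
    · · · · · · · · · · · ·
    · · · · · · · · · · · ·
    · · · · · · · · # # · ·
    · · · · · · · · · # · ·
    · · · · · · · · · · · ·
    · · · · · · · · · · · ·

Final: [2,8,6]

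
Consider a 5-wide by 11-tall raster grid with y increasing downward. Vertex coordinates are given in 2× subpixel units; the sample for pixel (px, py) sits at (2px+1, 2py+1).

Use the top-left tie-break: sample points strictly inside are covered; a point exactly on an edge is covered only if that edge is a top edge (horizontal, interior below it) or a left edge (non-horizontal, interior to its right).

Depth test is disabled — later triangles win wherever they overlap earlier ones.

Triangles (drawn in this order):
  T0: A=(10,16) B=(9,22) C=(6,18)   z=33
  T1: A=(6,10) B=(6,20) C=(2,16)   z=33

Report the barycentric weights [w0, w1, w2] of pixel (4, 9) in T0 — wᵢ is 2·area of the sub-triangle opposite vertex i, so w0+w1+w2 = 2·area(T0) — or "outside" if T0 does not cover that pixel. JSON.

T0:
  2·area = 22
  edge (10, 16)→(9, 22): d=(-1,6) right/bottom  bias=-1
  edge (9, 22)→(6, 18): d=(-3,-4) top-left  bias=+0
  edge (6, 18)→(10, 16): d=(4,-2) top-left  bias=+0
    (4,8)@(9, 17): e=[5,15,2] → █
    (3,9)@(7, 19): e=[15,1,6] → █
    (3,10)@(7, 21): e=[13,-5,14] → ·
    (4,10)@(9, 21): e=[1,3,18] → █
  covered (4 px):
    · · · · ·
    · · · · ·
    · · · · ·
    · · · · ·
    · · · · ·
    · · · · ·
    · · · · ·
    · · · · ·
    · · · · █
    · · · █ █
    · · · · █
T1:
  2·area = 40
  edge (6, 10)→(6, 20): d=(0,10) right/bottom  bias=-1
  edge (6, 20)→(2, 16): d=(-4,-4) top-left  bias=+0
  edge (2, 16)→(6, 10): d=(4,-6) top-left  bias=+0
    (2,6)@(5, 13): e=[10,24,6] → █
    (3,6)@(7, 13): e=[-10,32,18] → ·
    (0,7)@(1, 15): e=[50,0,-10] → ·  [on edge]
    (1,7)@(3, 15): e=[30,8,2] → █
    (3,7)@(7, 15): e=[-10,24,26] → ·
    (1,8)@(3, 17): e=[30,0,10] → █  [on edge]
    (3,8)@(7, 17): e=[-10,16,34] → ·
    (1,9)@(3, 19): e=[30,-8,18] → ·
    (2,9)@(5, 19): e=[10,0,30] → █  [on edge]
    (3,9)@(7, 19): e=[-10,8,42] → ·
    (2,10)@(5, 21): e=[10,-8,38] → ·
    (3,10)@(7, 21): e=[-10,0,50] → ·  [on edge]
  covered (6 px):
    · · · · ·
    · · · · ·
    · · · · ·
    · · · · ·
    · · · · ·
    · · · · ·
    · · █ · ·
    · █ █ · ·
    · █ █ · ·
    · · █ · ·
    · · · · ·

Final: [9,10,3]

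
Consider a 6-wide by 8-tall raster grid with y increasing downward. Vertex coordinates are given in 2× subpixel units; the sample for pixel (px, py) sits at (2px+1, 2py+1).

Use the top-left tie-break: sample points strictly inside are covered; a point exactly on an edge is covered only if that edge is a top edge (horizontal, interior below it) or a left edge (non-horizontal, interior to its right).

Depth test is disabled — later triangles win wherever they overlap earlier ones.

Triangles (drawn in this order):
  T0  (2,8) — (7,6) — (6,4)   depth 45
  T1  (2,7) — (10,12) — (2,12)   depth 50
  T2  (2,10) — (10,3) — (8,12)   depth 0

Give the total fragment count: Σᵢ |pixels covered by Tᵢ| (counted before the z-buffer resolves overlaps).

T0:
  2·area = 12  (B↔C swapped to make it positive)
  edge (2, 8)→(6, 4): d=(4,-4) top-left  bias=+0
  edge (6, 4)→(7, 6): d=(1,2) right/bottom  bias=-1
  edge (7, 6)→(2, 8): d=(-5,2) right/bottom  bias=-1
    (4,0)@(9, 1): e=[0,-9,21] → .  [on edge]
    (3,1)@(7, 3): e=[0,-3,15] → .  [on edge]
    (2,2)@(5, 5): e=[0,3,9] → X  [on edge]
    (3,2)@(7, 5): e=[8,-1,5] → .
    (1,3)@(3, 7): e=[0,9,3] → X  [on edge]
    (2,3)@(5, 7): e=[8,5,-1] → .
    (0,4)@(1, 9): e=[0,15,-3] → .  [on edge]
    (1,4)@(3, 9): e=[8,11,-7] → .
  covered (2 px):
    . . . . . .
    . . . . . .
    . . X . . .
    . X . . . .
    . . . . . .
    . . . . . .
    . . . . . .
    . . . . . .
T1:
  2·area = 40
  edge (2, 7)→(10, 12): d=(8,5) right/bottom  bias=-1
  edge (10, 12)→(2, 12): d=(-8,0) right/bottom  bias=-1
  edge (2, 12)→(2, 7): d=(0,-5) top-left  bias=+0
    (1,4)@(3, 9): e=[11,24,5] → X
    (2,4)@(5, 9): e=[1,24,15] → X
    (3,4)@(7, 9): e=[-9,24,25] → .
    (1,5)@(3, 11): e=[27,8,5] → X
    (3,5)@(7, 11): e=[7,8,25] → X
    (4,5)@(9, 11): e=[-3,8,35] → .
    (1,6)@(3, 13): e=[43,-8,5] → .
    (2,6)@(5, 13): e=[33,-8,15] → .
    (3,6)@(7, 13): e=[23,-8,25] → .
  covered (5 px):
    . . . . . .
    . . . . . .
    . . . . . .
    . . . . . .
    . X X . . .
    . X X X . .
    . . . . . .
    . . . . . .
T2:
  2·area = 58
  edge (2, 10)→(10, 3): d=(8,-7) top-left  bias=+0
  edge (10, 3)→(8, 12): d=(-2,9) right/bottom  bias=-1
  edge (8, 12)→(2, 10): d=(-6,-2) top-left  bias=+0
    (4,2)@(9, 5): e=[9,5,44] → X
    (5,2)@(11, 5): e=[23,-13,48] → .
    (3,3)@(7, 7): e=[11,19,28] → X
    (5,3)@(11, 7): e=[39,-17,36] → .
    (2,4)@(5, 9): e=[13,33,12] → X
    (4,4)@(9, 9): e=[41,-3,20] → .
    (2,5)@(5, 11): e=[29,29,0] → X  [on edge]
    (4,5)@(9, 11): e=[57,-7,8] → .
    (2,6)@(5, 13): e=[45,25,-12] → .
    (3,6)@(7, 13): e=[59,7,-8] → .
    (5,6)@(11, 13): e=[87,-29,0] → .  [on edge]
  covered (7 px):
    . . . . . .
    . . . . . .
    . . . . X .
    . . . X X .
    . . X X . .
    . . X X . .
    . . . . . .
    . . . . . .

Final: 14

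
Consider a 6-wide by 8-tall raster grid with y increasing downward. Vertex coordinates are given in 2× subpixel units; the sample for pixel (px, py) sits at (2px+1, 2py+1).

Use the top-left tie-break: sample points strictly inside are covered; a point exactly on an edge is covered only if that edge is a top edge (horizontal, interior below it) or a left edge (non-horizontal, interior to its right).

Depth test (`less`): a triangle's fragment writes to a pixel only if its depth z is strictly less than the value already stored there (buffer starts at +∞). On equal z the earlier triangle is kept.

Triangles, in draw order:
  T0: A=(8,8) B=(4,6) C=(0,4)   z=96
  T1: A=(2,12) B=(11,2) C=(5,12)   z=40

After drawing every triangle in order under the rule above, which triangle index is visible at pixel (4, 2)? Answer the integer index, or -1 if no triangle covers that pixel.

T0:
  degenerate (2·area = 0) — covers nothing
T1:
  2·area = 30
  edge (2, 12)→(11, 2): d=(9,-10) top-left  bias=+0
  edge (11, 2)→(5, 12): d=(-6,10) right/bottom  bias=-1
  edge (5, 12)→(2, 12): d=(-3,0) right/bottom  bias=-1
    (4,2)@(9, 5): e=[7,2,21] → #
    (5,2)@(11, 5): e=[27,-18,21] → ·
    (3,3)@(7, 7): e=[5,10,15] → #
    (4,3)@(9, 7): e=[25,-10,15] → ·
    (2,4)@(5, 9): e=[3,18,9] → #
    (3,4)@(7, 9): e=[23,-2,9] → ·
    (1,5)@(3, 11): e=[1,26,3] → #
    (3,5)@(7, 11): e=[41,-14,3] → ·
    (1,6)@(3, 13): e=[19,14,-3] → ·
    (2,6)@(5, 13): e=[39,-6,-3] → ·
  covered (5 px):
    · · · · · ·
    · · · · · ·
    · · · · # ·
    · · · # · ·
    · · # · · ·
    · # # · · ·
    · · · · · ·
    · · · · · ·

Z-buffer (winner per pixel, '.' = empty):
  . . . . . .
  . . . . . .
  . . . . 1 .
  . . . 1 . .
  . . 1 . . .
  . 1 1 . . .
  . . . . . .
  . . . . . .

Result: 1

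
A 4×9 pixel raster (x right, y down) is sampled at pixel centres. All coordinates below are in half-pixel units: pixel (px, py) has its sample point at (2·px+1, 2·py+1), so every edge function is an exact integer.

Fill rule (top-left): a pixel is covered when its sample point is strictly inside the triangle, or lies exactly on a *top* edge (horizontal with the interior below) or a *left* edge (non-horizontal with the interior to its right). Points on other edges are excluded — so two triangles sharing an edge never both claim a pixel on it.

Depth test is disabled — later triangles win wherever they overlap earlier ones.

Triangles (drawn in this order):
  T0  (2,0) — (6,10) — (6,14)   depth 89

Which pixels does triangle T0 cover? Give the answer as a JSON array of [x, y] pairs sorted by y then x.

T0:
  2·area = 16
  edge (2, 0)→(6, 10): d=(4,10) right/bottom  bias=-1
  edge (6, 10)→(6, 14): d=(0,4) right/bottom  bias=-1
  edge (6, 14)→(2, 0): d=(-4,-14) top-left  bias=+0
    (1,1)@(3, 3): e=[2,12,2] → X
    (2,1)@(5, 3): e=[-18,4,30] → .
    (1,2)@(3, 5): e=[10,12,-6] → .
    (2,4)@(5, 9): e=[6,4,6] → X
    (3,4)@(7, 9): e=[-14,-4,34] → .
    (2,5)@(5, 11): e=[14,4,-2] → .
  covered (2 px):
    . . . .
    . X . .
    . . . .
    . . . .
    . . X .
    . . . .
    . . . .
    . . . .
    . . . .

Answer: [[1,1],[2,4]]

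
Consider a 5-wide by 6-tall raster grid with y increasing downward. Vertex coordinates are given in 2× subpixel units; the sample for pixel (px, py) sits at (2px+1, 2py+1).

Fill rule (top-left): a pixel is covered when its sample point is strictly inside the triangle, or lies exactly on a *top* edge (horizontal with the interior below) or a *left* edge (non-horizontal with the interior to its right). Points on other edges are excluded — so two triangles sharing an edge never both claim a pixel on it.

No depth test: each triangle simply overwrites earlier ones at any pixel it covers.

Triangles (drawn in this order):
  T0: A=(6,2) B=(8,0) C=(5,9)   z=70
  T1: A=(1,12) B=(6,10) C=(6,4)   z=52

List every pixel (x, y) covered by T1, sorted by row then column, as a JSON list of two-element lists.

T0:
  2·area = 12
  edge (6, 2)→(8, 0): d=(2,-2) top-left  bias=+0
  edge (8, 0)→(5, 9): d=(-3,9) right/bottom  bias=-1
  edge (5, 9)→(6, 2): d=(1,-7) top-left  bias=+0
    (3,0)@(7, 1): e=[0,6,6] → █  [on edge]
    (4,0)@(9, 1): e=[4,-12,20] → ·
    (2,1)@(5, 3): e=[0,18,-6] → ·  [on edge]
    (3,1)@(7, 3): e=[4,0,8] → ·  [on edge]
    (1,2)@(3, 5): e=[0,30,-18] → ·  [on edge]
    (0,3)@(1, 7): e=[0,42,-30] → ·  [on edge]
    (2,4)@(5, 9): e=[12,0,0] → ·  [on edge]
  covered (1 px):
    · · · █ ·
    · · · · ·
    · · · · ·
    · · · · ·
    · · · · ·
    · · · · ·
T1:
  2·area = 30  (B↔C swapped to make it positive)
  edge (1, 12)→(6, 4): d=(5,-8) top-left  bias=+0
  edge (6, 4)→(6, 10): d=(0,6) right/bottom  bias=-1
  edge (6, 10)→(1, 12): d=(-5,2) right/bottom  bias=-1
    (2,3)@(5, 7): e=[7,6,17] → █
    (3,3)@(7, 7): e=[23,-6,13] → ·
    (1,4)@(3, 9): e=[1,18,11] → █
    (3,4)@(7, 9): e=[33,-6,3] → ·
    (1,5)@(3, 11): e=[11,18,1] → █
    (2,5)@(5, 11): e=[27,6,-3] → ·
  covered (4 px):
    · · · · ·
    · · · · ·
    · · · · ·
    · · █ · ·
    · █ █ · ·
    · █ · · ·

Answer: [[2,3],[1,4],[2,4],[1,5]]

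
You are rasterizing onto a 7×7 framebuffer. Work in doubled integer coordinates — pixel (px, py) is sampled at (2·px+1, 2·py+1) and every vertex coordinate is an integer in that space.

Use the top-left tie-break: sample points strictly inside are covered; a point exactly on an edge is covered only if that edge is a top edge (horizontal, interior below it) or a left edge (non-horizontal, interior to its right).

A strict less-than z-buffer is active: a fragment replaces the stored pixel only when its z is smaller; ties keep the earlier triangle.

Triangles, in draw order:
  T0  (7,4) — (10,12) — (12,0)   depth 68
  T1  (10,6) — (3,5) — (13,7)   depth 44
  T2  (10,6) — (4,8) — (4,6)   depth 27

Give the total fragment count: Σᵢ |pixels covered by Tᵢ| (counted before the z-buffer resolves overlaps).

T0:
  2·area = 52  (B↔C swapped to make it positive)
  edge (7, 4)→(12, 0): d=(5,-4) top-left  bias=+0
  edge (12, 0)→(10, 12): d=(-2,12) right/bottom  bias=-1
  edge (10, 12)→(7, 4): d=(-3,-8) top-left  bias=+0
    (5,0)@(11, 1): e=[1,10,41] → █
    (6,0)@(13, 1): e=[9,-14,57] → ·
    (4,1)@(9, 3): e=[3,30,19] → █
    (6,1)@(13, 3): e=[19,-18,51] → ·
    (4,2)@(9, 5): e=[13,26,13] → █
    (6,2)@(13, 5): e=[29,-22,45] → ·
    (4,3)@(9, 7): e=[23,22,7] → █
    (5,3)@(11, 7): e=[31,-2,23] → ·
    (4,4)@(9, 9): e=[33,18,1] → █
    (5,4)@(11, 9): e=[41,-6,17] → ·
    (4,5)@(9, 11): e=[43,14,-5] → ·
  covered (7 px):
    · · · · · █ ·
    · · · · █ █ ·
    · · · · █ █ ·
    · · · · █ · ·
    · · · · █ · ·
    · · · · · · ·
    · · · · · · ·
T1:
  2·area = 4  (B↔C swapped to make it positive)
  edge (10, 6)→(13, 7): d=(3,1) right/bottom  bias=-1
  edge (13, 7)→(3, 5): d=(-10,-2) top-left  bias=+0
  edge (3, 5)→(10, 6): d=(7,1) right/bottom  bias=-1
    (0,1)@(1, 3): e=[0,16,-12] → ·  [on edge]
    (1,2)@(3, 5): e=[4,0,0] → ·  [on edge]
    (3,2)@(7, 5): e=[0,8,-4] → ·  [on edge]
    (6,3)@(13, 7): e=[0,0,4] → ·  [on edge]
  covered (0 px):
    · · · · · · ·
    · · · · · · ·
    · · · · · · ·
    · · · · · · ·
    · · · · · · ·
    · · · · · · ·
    · · · · · · ·
T2:
  2·area = 12
  edge (10, 6)→(4, 8): d=(-6,2) right/bottom  bias=-1
  edge (4, 8)→(4, 6): d=(0,-2) top-left  bias=+0
  edge (4, 6)→(10, 6): d=(6,0) top-left  bias=+0
    (6,2)@(13, 5): e=[0,18,-6] → ·  [on edge]
    (2,3)@(5, 7): e=[4,2,6] → █
    (3,3)@(7, 7): e=[0,6,6] → ·  [on edge]
    (0,4)@(1, 9): e=[0,-6,18] → ·  [on edge]
    (2,4)@(5, 9): e=[-8,2,18] → ·
  covered (1 px):
    · · · · · · ·
    · · · · · · ·
    · · · · · · ·
    · · █ · · · ·
    · · · · · · ·
    · · · · · · ·
    · · · · · · ·

Final: 8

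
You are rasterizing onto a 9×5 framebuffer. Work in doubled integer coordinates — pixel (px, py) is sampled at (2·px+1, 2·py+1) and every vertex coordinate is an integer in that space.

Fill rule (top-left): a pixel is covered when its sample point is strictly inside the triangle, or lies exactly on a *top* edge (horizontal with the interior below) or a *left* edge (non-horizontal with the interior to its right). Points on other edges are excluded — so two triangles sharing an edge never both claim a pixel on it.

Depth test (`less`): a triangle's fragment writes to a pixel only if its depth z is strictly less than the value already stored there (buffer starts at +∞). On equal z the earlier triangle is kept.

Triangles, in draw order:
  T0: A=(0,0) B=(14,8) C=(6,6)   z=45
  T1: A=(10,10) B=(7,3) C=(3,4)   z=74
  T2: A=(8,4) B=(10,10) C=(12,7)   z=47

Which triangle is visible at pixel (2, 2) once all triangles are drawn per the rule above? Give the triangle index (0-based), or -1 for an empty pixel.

T0:
  2·area = 36
  edge (0, 0)→(14, 8): d=(14,8) right/bottom  bias=-1
  edge (14, 8)→(6, 6): d=(-8,-2) top-left  bias=+0
  edge (6, 6)→(0, 0): d=(-6,-6) top-left  bias=+0
    (0,0)@(1, 1): e=[6,30,0] → █  [on edge]
    (1,0)@(3, 1): e=[-10,34,12] → ·
    (0,1)@(1, 3): e=[34,14,-12] → ·
    (1,1)@(3, 3): e=[18,18,0] → █  [on edge]
    (2,1)@(5, 3): e=[2,22,12] → █
    (3,1)@(7, 3): e=[-14,26,24] → ·
    (1,2)@(3, 5): e=[46,2,-12] → ·
    (2,2)@(5, 5): e=[30,6,0] → █  [on edge]
    (3,2)@(7, 5): e=[14,10,12] → █
    (4,2)@(9, 5): e=[-2,14,24] → ·
    (2,3)@(5, 7): e=[58,-10,-12] → ·
    (3,3)@(7, 7): e=[42,-6,0] → ·  [on edge]
    (4,4)@(9, 9): e=[54,-18,0] → ·  [on edge]
  covered (6 px):
    █ · · · · · · · ·
    · █ █ · · · · · ·
    · · █ █ · · · · ·
    · · · · · █ · · ·
    · · · · · · · · ·
T1:
  2·area = 31  (B↔C swapped to make it positive)
  edge (10, 10)→(3, 4): d=(-7,-6) top-left  bias=+0
  edge (3, 4)→(7, 3): d=(4,-1) top-left  bias=+0
  edge (7, 3)→(10, 10): d=(3,7) right/bottom  bias=-1
    (7,0)@(15, 1): e=[93,0,-62] → ·  [on edge]
    (3,1)@(7, 3): e=[31,0,0] → ·  [on edge]
    (2,2)@(5, 5): e=[5,6,20] → █
    (3,2)@(7, 5): e=[17,8,6] → █
    (4,2)@(9, 5): e=[29,10,-8] → ·
    (2,3)@(5, 7): e=[-9,14,26] → ·
    (3,3)@(7, 7): e=[3,16,12] → █
    (4,3)@(9, 7): e=[15,18,-2] → ·
    (3,4)@(7, 9): e=[-11,24,18] → ·
    (4,4)@(9, 9): e=[1,26,4] → █
    (5,4)@(11, 9): e=[13,28,-10] → ·
  covered (4 px):
    · · · · · · · · ·
    · · · · · · · · ·
    · · █ █ · · · · ·
    · · · █ · · · · ·
    · · · · █ · · · ·
T2:
  2·area = 18  (B↔C swapped to make it positive)
  edge (8, 4)→(12, 7): d=(4,3) right/bottom  bias=-1
  edge (12, 7)→(10, 10): d=(-2,3) right/bottom  bias=-1
  edge (10, 10)→(8, 4): d=(-2,-6) top-left  bias=+0
    (3,0)@(7, 1): e=[-9,27,0] → ·  [on edge]
    (4,2)@(9, 5): e=[1,13,4] → █
    (5,2)@(11, 5): e=[-5,7,16] → ·
    (4,3)@(9, 7): e=[9,9,0] → █  [on edge]
    (5,3)@(11, 7): e=[3,3,12] → █
    (6,3)@(13, 7): e=[-3,-3,24] → ·
    (4,4)@(9, 9): e=[17,5,-4] → ·
    (5,4)@(11, 9): e=[11,-1,8] → ·
  covered (3 px):
    · · · · · · · · ·
    · · · · · · · · ·
    · · · · █ · · · ·
    · · · · █ █ · · ·
    · · · · · · · · ·

Z-buffer (winner per pixel, '.' = empty):
  0 . . . . . . . .
  . 0 0 . . . . . .
  . . 0 0 2 . . . .
  . . . 1 2 0 . . .
  . . . . 1 . . . .

Result: 0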